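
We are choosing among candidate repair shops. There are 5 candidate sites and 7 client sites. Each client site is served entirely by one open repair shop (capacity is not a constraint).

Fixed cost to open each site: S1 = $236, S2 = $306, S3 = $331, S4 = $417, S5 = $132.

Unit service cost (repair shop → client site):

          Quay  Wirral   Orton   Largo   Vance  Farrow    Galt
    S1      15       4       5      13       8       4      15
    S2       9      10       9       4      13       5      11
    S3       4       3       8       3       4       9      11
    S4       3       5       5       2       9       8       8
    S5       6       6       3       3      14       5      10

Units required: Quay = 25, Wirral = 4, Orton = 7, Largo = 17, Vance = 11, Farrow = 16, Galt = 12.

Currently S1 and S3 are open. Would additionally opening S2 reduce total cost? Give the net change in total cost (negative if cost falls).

No — net change +306 (cost rises by 306).

Current service cost with {S1, S3}: 438.
Adding S2: each client site re-picks its cheapest; new service cost 438, saving 0.
Extra fixed cost: 306. Net change = 306 − 0 = 306.
(Totals: 1005 → 1311.)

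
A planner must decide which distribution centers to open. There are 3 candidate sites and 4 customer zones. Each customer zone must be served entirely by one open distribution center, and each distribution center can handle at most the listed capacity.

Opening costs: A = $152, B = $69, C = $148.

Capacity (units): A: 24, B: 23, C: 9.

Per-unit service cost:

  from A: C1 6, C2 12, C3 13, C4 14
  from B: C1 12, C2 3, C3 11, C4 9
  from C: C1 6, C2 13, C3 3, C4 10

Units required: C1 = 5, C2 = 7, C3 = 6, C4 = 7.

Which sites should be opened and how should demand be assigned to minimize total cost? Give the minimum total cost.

Minimum total cost: 379

Open {B, C}: C1→B 12·5=60, C2→B 3·7=21, C3→C 3·6=18, C4→B 9·7=63.
Loads: B carries 19/23, C carries 6/9. Service 162; fixed 217; total 379.
Next best feasible plan costs 397.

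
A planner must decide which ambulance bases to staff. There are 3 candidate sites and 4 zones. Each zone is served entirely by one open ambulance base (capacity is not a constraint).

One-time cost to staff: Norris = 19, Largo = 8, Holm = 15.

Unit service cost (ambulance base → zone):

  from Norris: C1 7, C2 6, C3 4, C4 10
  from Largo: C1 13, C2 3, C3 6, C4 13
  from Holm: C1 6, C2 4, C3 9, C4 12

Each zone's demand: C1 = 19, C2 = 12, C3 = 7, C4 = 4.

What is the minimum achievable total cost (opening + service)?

Minimum total cost: 260

For any fixed open set, each zone goes to its cheapest open site; total = fixed + service.
{Norris, Largo, Holm}: C1→Holm 6·19=114, C2→Largo 3·12=36, C3→Norris 4·7=28, C4→Norris 10·4=40. Service 218; fixed 42; total 260.
{Largo, Holm}: service 240 + fixed 23 = 263
{Norris, Largo}: service 237 + fixed 27 = 264
{Largo}: C1→Largo 13·19=247, C2→Largo 3·12=36, C3→Largo 6·7=42, C4→Largo 13·4=52. Service 377; fixed 8; total 385.
(All 7 nonempty subsets were checked; Norris, Largo and Holm is lowest.)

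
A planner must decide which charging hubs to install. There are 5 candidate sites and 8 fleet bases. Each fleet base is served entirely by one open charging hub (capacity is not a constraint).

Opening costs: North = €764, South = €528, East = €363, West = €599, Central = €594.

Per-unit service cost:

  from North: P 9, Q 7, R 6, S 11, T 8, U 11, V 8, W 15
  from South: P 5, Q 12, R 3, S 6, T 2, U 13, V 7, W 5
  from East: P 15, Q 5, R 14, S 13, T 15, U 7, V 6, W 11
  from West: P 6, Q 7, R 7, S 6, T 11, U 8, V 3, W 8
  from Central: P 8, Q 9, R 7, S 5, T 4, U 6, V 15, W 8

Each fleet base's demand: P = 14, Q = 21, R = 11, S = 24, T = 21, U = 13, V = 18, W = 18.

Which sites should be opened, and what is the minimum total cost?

For any fixed open set, each fleet base goes to its cheapest open site; total = fixed + service.
{South}: P→South 5·14=70, Q→South 12·21=252, R→South 3·11=33, S→South 6·24=144, T→South 2·21=42, U→South 13·13=169, V→South 7·18=126, W→South 5·18=90. Service 926; fixed 528; total 1454.
{South, East}: service 683 + fixed 891 = 1574
{West}: service 985 + fixed 599 = 1584
{North, South, East, West, Central}: P→South 5·14=70, Q→East 5·21=105, R→South 3·11=33, S→Central 5·24=120, T→South 2·21=42, U→Central 6·13=78, V→West 3·18=54, W→South 5·18=90. Service 592; fixed 2848; total 3440.
No other subset beats 1454.

Open South only; minimum total cost 1454.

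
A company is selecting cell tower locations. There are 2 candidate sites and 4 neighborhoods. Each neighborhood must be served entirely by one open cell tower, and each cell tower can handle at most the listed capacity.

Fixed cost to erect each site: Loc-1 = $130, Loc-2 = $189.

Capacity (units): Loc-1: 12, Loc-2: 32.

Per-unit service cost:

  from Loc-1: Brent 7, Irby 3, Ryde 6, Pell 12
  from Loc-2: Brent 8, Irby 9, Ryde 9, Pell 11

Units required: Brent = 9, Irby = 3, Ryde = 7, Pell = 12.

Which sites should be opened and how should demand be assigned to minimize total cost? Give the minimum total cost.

Open {Loc-2}: Brent→Loc-2 8·9=72, Irby→Loc-2 9·3=27, Ryde→Loc-2 9·7=63, Pell→Loc-2 11·12=132.
Loads: Loc-2 carries 31/32. Service 294; fixed 189; total 483.
Next best feasible plan costs 574.

Minimum total cost: 483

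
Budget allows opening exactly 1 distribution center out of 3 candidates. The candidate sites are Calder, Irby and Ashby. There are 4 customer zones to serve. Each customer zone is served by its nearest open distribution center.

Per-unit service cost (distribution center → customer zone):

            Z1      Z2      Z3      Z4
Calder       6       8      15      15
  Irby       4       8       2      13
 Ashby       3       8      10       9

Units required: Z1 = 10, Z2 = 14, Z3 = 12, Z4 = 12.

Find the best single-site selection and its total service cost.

Choose Irby only; total service cost 332.

With exactly 1 open, each customer zone uses its cheapest among the chosen.
{Irby}: Z1→Irby 4·10=40, Z2→Irby 8·14=112, Z3→Irby 2·12=24, Z4→Irby 13·12=156. Service cost 332.
{Ashby}: service cost 370
{Calder}: service cost 532
Among all 3 size-1 choices, {Irby} is lowest.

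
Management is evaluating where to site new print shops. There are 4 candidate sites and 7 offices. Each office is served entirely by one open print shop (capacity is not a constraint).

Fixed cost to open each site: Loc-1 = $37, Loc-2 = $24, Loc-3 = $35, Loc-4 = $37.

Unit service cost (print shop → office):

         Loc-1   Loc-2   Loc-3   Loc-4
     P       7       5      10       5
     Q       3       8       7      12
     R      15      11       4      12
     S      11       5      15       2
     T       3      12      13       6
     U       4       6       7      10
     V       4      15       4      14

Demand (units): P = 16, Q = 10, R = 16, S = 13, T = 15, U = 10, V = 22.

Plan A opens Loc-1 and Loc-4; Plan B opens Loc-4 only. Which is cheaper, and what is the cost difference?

Plan A is cheaper by 378.

Plan A: {Loc-1, Loc-4}: P→Loc-4 5·16=80, Q→Loc-1 3·10=30, R→Loc-4 12·16=192, S→Loc-4 2·13=26, T→Loc-1 3·15=45, U→Loc-1 4·10=40, V→Loc-1 4·22=88. Service 501; fixed 74; total 575.
Plan B: {Loc-4}: P→Loc-4 5·16=80, Q→Loc-4 12·10=120, R→Loc-4 12·16=192, S→Loc-4 2·13=26, T→Loc-4 6·15=90, U→Loc-4 10·10=100, V→Loc-4 14·22=308. Service 916; fixed 37; total 953.
Difference: |575 − 953| = 378.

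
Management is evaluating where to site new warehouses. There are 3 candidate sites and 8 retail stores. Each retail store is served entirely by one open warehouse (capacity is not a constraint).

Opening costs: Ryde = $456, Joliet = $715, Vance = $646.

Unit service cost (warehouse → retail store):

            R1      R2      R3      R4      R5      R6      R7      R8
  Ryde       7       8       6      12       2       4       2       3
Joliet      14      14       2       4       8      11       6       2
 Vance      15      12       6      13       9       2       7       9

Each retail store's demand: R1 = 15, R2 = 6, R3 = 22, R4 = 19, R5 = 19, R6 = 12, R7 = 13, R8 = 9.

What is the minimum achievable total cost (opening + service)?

Minimum total cost: 1108

For any fixed open set, each retail store goes to its cheapest open site; total = fixed + service.
{Ryde}: R1→Ryde 7·15=105, R2→Ryde 8·6=48, R3→Ryde 6·22=132, R4→Ryde 12·19=228, R5→Ryde 2·19=38, R6→Ryde 4·12=48, R7→Ryde 2·13=26, R8→Ryde 3·9=27. Service 652; fixed 456; total 1108.
{Joliet}: service 794 + fixed 715 = 1509
{Ryde, Joliet}: service 403 + fixed 1171 = 1574
{Ryde, Joliet, Vance}: R1→Ryde 7·15=105, R2→Ryde 8·6=48, R3→Joliet 2·22=44, R4→Joliet 4·19=76, R5→Ryde 2·19=38, R6→Vance 2·12=24, R7→Ryde 2·13=26, R8→Joliet 2·9=18. Service 379; fixed 1817; total 2196.
No other subset beats 1108.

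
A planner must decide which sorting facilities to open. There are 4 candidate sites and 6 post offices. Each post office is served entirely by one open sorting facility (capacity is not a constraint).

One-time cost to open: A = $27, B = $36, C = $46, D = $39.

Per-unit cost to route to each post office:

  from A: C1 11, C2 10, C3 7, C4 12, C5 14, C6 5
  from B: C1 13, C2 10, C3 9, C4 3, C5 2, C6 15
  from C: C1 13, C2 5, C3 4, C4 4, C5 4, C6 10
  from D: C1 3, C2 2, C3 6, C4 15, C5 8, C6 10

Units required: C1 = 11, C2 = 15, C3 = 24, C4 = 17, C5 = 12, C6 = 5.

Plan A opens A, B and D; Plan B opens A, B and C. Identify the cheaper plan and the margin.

Plan A is cheaper by 92.

Plan A: {A, B, D}: C1→D 3·11=33, C2→D 2·15=30, C3→D 6·24=144, C4→B 3·17=51, C5→B 2·12=24, C6→A 5·5=25. Service 307; fixed 102; total 409.
Plan B: {A, B, C}: C1→A 11·11=121, C2→C 5·15=75, C3→C 4·24=96, C4→B 3·17=51, C5→B 2·12=24, C6→A 5·5=25. Service 392; fixed 109; total 501.
Difference: |409 − 501| = 92.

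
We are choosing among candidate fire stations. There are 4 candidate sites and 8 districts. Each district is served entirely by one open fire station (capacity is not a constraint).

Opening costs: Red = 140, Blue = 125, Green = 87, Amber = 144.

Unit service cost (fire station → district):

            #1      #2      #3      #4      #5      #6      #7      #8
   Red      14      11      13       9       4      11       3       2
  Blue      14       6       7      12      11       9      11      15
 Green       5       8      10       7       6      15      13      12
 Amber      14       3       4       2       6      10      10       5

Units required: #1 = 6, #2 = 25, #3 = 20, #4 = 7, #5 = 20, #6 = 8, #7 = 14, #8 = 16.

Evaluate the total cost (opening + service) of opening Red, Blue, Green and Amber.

Total cost: 921

Each district is assigned to its cheapest site among the open ones.
{Red, Blue, Green, Amber}: #1→Green 5·6=30, #2→Amber 3·25=75, #3→Amber 4·20=80, #4→Amber 2·7=14, #5→Red 4·20=80, #6→Blue 9·8=72, #7→Red 3·14=42, #8→Red 2·16=32. Service 425; fixed 496; total 921.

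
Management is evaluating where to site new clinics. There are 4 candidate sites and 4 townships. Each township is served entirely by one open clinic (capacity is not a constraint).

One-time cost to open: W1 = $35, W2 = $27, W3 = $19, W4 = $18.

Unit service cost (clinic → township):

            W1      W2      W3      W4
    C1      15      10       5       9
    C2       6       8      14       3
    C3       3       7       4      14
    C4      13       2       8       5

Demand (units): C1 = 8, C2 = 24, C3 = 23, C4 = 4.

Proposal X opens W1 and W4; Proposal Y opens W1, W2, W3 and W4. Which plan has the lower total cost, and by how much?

Proposal X is cheaper by 2.

Proposal X: {W1, W4}: C1→W4 9·8=72, C2→W4 3·24=72, C3→W1 3·23=69, C4→W4 5·4=20. Service 233; fixed 53; total 286.
Proposal Y: {W1, W2, W3, W4}: C1→W3 5·8=40, C2→W4 3·24=72, C3→W1 3·23=69, C4→W2 2·4=8. Service 189; fixed 99; total 288.
Difference: |286 − 288| = 2.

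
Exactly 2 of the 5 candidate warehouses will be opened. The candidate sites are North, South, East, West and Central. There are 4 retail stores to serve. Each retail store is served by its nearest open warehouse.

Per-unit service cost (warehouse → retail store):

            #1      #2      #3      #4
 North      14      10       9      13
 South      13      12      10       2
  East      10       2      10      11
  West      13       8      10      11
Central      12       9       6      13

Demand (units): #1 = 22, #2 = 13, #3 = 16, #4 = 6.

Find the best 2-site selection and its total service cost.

Choose East and Central; total service cost 408.

With exactly 2 open, each retail store uses its cheapest among the chosen.
{East, Central}: #1→East 10·22=220, #2→East 2·13=26, #3→Central 6·16=96, #4→East 11·6=66. Service cost 408.
{South, East}: service cost 418
{North, East}: service cost 456
Among all 10 size-2 choices, {East, Central} is lowest.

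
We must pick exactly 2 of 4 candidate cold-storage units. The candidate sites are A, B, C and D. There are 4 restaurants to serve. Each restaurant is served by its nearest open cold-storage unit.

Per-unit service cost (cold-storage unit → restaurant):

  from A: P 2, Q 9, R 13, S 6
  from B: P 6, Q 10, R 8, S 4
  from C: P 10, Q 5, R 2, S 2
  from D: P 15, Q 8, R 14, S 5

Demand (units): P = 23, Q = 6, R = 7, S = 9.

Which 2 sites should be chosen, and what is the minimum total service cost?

With exactly 2 open, each restaurant uses its cheapest among the chosen.
{A, C}: P→A 2·23=46, Q→C 5·6=30, R→C 2·7=14, S→C 2·9=18. Service cost 108.
{A, B}: service cost 192
{B, C}: service cost 200
Among all 6 size-2 choices, {A, C} is lowest.

Choose A and C; total service cost 108.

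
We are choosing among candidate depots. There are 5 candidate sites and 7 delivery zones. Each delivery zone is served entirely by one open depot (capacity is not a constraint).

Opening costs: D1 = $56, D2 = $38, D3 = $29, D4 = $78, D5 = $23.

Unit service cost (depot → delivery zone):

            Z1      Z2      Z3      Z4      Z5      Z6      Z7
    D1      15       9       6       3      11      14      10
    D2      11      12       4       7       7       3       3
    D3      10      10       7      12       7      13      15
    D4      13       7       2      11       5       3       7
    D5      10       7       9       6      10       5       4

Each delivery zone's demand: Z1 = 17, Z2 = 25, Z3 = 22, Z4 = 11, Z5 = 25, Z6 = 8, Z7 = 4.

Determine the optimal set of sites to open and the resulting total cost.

For any fixed open set, each delivery zone goes to its cheapest open site; total = fixed + service.
{D4, D5}: Z1→D5 10·17=170, Z2→D4 7·25=175, Z3→D4 2·22=44, Z4→D5 6·11=66, Z5→D4 5·25=125, Z6→D4 3·8=24, Z7→D5 4·4=16. Service 620; fixed 101; total 721.
{D1, D4, D5}: service 587 + fixed 157 = 744
{D3, D4, D5}: Z1→D3 10·17=170, Z2→D4 7·25=175, Z3→D4 2·22=44, Z4→D5 6·11=66, Z5→D4 5·25=125, Z6→D4 3·8=24, Z7→D5 4·4=16. Service 620; fixed 130; total 750.
{D1, D2, D3, D4, D5}: Z1→D3 10·17=170, Z2→D4 7·25=175, Z3→D4 2·22=44, Z4→D1 3·11=33, Z5→D4 5·25=125, Z6→D2 3·8=24, Z7→D2 3·4=12. Service 583; fixed 224; total 807.
No other subset beats 721.

Open D4 and D5; minimum total cost 721.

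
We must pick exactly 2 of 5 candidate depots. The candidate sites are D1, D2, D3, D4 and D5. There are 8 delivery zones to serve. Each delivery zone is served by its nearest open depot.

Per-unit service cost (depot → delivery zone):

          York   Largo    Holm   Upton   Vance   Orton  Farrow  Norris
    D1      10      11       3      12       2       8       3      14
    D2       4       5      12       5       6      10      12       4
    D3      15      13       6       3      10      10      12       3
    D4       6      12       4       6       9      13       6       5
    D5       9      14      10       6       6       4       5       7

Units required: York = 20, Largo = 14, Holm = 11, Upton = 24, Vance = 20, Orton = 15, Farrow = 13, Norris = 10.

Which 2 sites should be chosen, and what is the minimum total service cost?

Choose D1 and D2; total service cost 542.

With exactly 2 open, each delivery zone uses its cheapest among the chosen.
{D1, D2}: York→D2 4·20=80, Largo→D2 5·14=70, Holm→D1 3·11=33, Upton→D2 5·24=120, Vance→D1 2·20=40, Orton→D1 8·15=120, Farrow→D1 3·13=39, Norris→D2 4·10=40. Service cost 542.
{D2, D5}: service cost 665
{D1, D3}: service cost 688
Among all 10 size-2 choices, {D1, D2} is lowest.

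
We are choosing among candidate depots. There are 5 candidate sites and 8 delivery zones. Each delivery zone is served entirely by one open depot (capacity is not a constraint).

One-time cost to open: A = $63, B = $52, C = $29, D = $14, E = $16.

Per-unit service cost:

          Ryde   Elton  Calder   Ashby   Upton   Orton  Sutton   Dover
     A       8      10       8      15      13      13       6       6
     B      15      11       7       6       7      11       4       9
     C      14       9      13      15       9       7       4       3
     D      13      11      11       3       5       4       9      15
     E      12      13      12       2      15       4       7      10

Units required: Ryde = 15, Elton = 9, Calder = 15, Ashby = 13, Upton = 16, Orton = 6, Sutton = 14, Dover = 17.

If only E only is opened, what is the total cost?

Total cost: 1051

Each delivery zone is assigned to its cheapest site among the open ones.
{E}: Ryde→E 12·15=180, Elton→E 13·9=117, Calder→E 12·15=180, Ashby→E 2·13=26, Upton→E 15·16=240, Orton→E 4·6=24, Sutton→E 7·14=98, Dover→E 10·17=170. Service 1035; fixed 16; total 1051.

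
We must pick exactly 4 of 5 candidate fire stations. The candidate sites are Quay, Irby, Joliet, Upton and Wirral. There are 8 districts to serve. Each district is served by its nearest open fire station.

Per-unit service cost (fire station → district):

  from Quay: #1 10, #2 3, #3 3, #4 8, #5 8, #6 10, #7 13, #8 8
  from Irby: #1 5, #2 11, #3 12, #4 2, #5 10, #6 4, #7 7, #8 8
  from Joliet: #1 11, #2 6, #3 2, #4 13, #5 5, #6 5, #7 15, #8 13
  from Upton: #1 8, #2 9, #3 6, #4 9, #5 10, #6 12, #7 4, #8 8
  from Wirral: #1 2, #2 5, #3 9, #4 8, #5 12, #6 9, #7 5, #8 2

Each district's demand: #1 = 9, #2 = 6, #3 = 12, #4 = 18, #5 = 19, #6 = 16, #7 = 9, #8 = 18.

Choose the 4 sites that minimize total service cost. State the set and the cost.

With exactly 4 open, each district uses its cheapest among the chosen.
{Quay, Irby, Joliet, Wirral}: #1→Wirral 2·9=18, #2→Quay 3·6=18, #3→Joliet 2·12=24, #4→Irby 2·18=36, #5→Joliet 5·19=95, #6→Irby 4·16=64, #7→Wirral 5·9=45, #8→Wirral 2·18=36. Service cost 336.
{Irby, Joliet, Upton, Wirral}: service cost 339
{Quay, Irby, Upton, Wirral}: service cost 396
Among all 5 size-4 choices, {Quay, Irby, Joliet, Wirral} is lowest.

Choose Quay, Irby, Joliet and Wirral; total service cost 336.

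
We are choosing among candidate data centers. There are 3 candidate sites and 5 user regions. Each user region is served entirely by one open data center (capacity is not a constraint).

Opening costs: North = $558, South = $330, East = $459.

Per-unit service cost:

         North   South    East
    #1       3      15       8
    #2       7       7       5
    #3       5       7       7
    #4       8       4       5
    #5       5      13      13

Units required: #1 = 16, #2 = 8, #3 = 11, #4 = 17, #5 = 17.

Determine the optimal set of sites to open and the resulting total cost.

For any fixed open set, each user region goes to its cheapest open site; total = fixed + service.
{North}: #1→North 3·16=48, #2→North 7·8=56, #3→North 5·11=55, #4→North 8·17=136, #5→North 5·17=85. Service 380; fixed 558; total 938.
{South}: service 662 + fixed 330 = 992
{East}: #1→East 8·16=128, #2→East 5·8=40, #3→East 7·11=77, #4→East 5·17=85, #5→East 13·17=221. Service 551; fixed 459; total 1010.
{North, South, East}: service 296 + fixed 1347 = 1643
No other subset beats 938.

Open North only; minimum total cost 938.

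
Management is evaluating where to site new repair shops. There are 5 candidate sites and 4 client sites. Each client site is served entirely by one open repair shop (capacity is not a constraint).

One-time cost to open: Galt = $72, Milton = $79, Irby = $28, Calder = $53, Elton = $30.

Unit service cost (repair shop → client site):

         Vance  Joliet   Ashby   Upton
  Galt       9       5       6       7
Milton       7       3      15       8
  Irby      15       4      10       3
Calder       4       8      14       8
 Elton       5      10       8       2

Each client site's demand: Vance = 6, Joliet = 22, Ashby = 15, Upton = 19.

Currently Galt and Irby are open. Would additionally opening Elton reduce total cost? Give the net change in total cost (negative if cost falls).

Yes — net change −13 (cost falls by 13).

Current service cost with {Galt, Irby}: 289.
Adding Elton: each client site re-picks its cheapest; new service cost 246, saving 43.
Extra fixed cost: 30. Net change = 30 − 43 = -13.
(Totals: 389 → 376.)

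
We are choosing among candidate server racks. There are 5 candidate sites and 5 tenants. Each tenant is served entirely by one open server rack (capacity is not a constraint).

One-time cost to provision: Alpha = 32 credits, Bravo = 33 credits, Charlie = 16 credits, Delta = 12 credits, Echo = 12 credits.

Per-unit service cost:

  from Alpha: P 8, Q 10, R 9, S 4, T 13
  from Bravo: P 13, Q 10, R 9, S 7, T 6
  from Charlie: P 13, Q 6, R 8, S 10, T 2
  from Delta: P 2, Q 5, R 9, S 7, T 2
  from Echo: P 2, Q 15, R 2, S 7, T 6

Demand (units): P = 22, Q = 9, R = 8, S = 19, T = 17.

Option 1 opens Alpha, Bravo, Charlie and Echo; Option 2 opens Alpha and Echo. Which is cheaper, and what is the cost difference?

Option 1 is cheaper by 55.

Option 1: {Alpha, Bravo, Charlie, Echo}: P→Echo 2·22=44, Q→Charlie 6·9=54, R→Echo 2·8=16, S→Alpha 4·19=76, T→Charlie 2·17=34. Service 224; fixed 93; total 317.
Option 2: {Alpha, Echo}: P→Echo 2·22=44, Q→Alpha 10·9=90, R→Echo 2·8=16, S→Alpha 4·19=76, T→Echo 6·17=102. Service 328; fixed 44; total 372.
Difference: |317 − 372| = 55.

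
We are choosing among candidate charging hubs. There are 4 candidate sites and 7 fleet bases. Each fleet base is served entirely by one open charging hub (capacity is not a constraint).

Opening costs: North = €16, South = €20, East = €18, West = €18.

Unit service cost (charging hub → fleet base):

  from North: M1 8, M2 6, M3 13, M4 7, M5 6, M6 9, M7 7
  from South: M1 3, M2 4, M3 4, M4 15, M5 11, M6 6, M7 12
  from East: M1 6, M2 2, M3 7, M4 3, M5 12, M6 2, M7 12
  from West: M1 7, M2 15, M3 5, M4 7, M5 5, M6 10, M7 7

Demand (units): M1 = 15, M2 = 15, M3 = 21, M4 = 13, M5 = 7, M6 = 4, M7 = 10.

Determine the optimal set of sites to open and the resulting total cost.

Open South, East and West; minimum total cost 367.

For any fixed open set, each fleet base goes to its cheapest open site; total = fixed + service.
{South, East, West}: M1→South 3·15=45, M2→East 2·15=30, M3→South 4·21=84, M4→East 3·13=39, M5→West 5·7=35, M6→East 2·4=8, M7→West 7·10=70. Service 311; fixed 56; total 367.
{North, South, East}: M1→South 3·15=45, M2→East 2·15=30, M3→South 4·21=84, M4→East 3·13=39, M5→North 6·7=42, M6→East 2·4=8, M7→North 7·10=70. Service 318; fixed 54; total 372.
{North, South, East, West}: service 311 + fixed 72 = 383
{North}: service 722 + fixed 16 = 738
No other subset beats 367.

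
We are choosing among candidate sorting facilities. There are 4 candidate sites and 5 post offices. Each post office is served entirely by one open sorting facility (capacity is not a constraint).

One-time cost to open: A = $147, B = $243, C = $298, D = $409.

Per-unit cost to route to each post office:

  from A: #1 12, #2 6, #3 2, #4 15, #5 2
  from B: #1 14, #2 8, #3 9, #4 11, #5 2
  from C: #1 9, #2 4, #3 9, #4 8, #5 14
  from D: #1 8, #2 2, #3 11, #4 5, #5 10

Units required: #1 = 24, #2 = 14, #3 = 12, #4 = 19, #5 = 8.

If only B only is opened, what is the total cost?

Total cost: 1024

Each post office is assigned to its cheapest site among the open ones.
{B}: #1→B 14·24=336, #2→B 8·14=112, #3→B 9·12=108, #4→B 11·19=209, #5→B 2·8=16. Service 781; fixed 243; total 1024.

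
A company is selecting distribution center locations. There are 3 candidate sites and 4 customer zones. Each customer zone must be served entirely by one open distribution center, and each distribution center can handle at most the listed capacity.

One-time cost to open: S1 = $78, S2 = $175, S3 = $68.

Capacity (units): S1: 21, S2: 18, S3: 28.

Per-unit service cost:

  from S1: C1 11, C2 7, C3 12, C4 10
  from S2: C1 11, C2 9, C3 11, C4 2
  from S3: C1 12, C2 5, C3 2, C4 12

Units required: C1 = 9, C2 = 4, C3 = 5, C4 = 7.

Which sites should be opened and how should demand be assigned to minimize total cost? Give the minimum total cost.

Open {S3}: C1→S3 12·9=108, C2→S3 5·4=20, C3→S3 2·5=10, C4→S3 12·7=84.
Loads: S3 carries 25/28. Service 222; fixed 68; total 290.
Next best feasible plan costs 345.

Minimum total cost: 290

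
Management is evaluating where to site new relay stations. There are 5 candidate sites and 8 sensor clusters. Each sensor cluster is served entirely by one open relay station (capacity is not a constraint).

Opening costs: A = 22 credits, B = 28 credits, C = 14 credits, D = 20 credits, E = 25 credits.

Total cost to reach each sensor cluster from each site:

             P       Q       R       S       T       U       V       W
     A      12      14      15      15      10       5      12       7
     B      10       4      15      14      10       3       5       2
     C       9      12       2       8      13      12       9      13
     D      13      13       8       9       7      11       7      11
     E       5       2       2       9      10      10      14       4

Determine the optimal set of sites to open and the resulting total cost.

For any fixed open set, each sensor cluster goes to its cheapest open site; total = fixed + service.
{E}: P→E 5, Q→E 2, R→E 2, S→E 9, T→E 10, U→E 10, V→E 14, W→E 4. Service 56; fixed 25; total 81.
{B, C}: P→C 9, Q→B 4, R→C 2, S→C 8, T→B 10, U→B 3, V→B 5, W→B 2. Service 43; fixed 42; total 85.
{C, E}: service 50 + fixed 39 = 89
{A, B, C, D, E}: service 34 + fixed 109 = 143
No other subset beats 81.

Open E only; minimum total cost 81.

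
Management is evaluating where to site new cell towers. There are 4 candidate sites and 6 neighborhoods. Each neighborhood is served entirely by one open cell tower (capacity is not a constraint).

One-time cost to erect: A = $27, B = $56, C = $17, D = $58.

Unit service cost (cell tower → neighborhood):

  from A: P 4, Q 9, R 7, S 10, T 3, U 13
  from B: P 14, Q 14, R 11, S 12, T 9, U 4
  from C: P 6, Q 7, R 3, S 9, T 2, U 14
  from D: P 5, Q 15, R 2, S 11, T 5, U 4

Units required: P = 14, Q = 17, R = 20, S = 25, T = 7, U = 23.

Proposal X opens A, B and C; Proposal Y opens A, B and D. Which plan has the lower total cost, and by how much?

Proposal X: {A, B, C}: P→A 4·14=56, Q→C 7·17=119, R→C 3·20=60, S→C 9·25=225, T→C 2·7=14, U→B 4·23=92. Service 566; fixed 100; total 666.
Proposal Y: {A, B, D}: P→A 4·14=56, Q→A 9·17=153, R→D 2·20=40, S→A 10·25=250, T→A 3·7=21, U→B 4·23=92. Service 612; fixed 141; total 753.
Difference: |666 − 753| = 87.

Proposal X is cheaper by 87.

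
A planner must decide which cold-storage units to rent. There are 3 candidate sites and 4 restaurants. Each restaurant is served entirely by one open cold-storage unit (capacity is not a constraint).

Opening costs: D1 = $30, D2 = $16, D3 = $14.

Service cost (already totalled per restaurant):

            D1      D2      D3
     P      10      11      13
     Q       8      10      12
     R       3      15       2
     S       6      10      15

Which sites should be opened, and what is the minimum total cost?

Open D3 only; minimum total cost 56.

For any fixed open set, each restaurant goes to its cheapest open site; total = fixed + service.
{D3}: P→D3 13, Q→D3 12, R→D3 2, S→D3 15. Service 42; fixed 14; total 56.
{D1}: service 27 + fixed 30 = 57
{D2}: service 46 + fixed 16 = 62
{D1, D2, D3}: service 26 + fixed 60 = 86
(All 7 nonempty subsets were checked; D3 only is lowest.)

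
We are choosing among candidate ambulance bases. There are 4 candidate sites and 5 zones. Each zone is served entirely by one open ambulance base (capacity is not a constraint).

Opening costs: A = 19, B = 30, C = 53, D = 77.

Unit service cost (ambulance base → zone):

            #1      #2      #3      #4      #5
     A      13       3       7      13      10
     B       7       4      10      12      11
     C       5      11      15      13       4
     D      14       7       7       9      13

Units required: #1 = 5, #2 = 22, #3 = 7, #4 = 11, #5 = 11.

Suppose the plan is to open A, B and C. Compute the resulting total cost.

Each zone is assigned to its cheapest site among the open ones.
{A, B, C}: #1→C 5·5=25, #2→A 3·22=66, #3→A 7·7=49, #4→B 12·11=132, #5→C 4·11=44. Service 316; fixed 102; total 418.

Total cost: 418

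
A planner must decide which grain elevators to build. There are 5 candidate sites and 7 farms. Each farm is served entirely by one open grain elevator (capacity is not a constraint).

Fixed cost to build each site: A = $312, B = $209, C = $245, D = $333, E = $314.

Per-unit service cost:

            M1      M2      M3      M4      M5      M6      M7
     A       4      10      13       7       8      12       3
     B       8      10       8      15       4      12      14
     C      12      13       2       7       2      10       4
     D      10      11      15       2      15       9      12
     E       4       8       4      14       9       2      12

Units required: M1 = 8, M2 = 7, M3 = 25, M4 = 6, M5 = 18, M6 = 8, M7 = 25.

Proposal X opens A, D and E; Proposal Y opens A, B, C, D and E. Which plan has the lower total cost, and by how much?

Proposal X is cheaper by 296.

Proposal X: {A, D, E}: M1→A 4·8=32, M2→E 8·7=56, M3→E 4·25=100, M4→D 2·6=12, M5→A 8·18=144, M6→E 2·8=16, M7→A 3·25=75. Service 435; fixed 959; total 1394.
Proposal Y: {A, B, C, D, E}: M1→A 4·8=32, M2→E 8·7=56, M3→C 2·25=50, M4→D 2·6=12, M5→C 2·18=36, M6→E 2·8=16, M7→A 3·25=75. Service 277; fixed 1413; total 1690.
Difference: |1394 − 1690| = 296.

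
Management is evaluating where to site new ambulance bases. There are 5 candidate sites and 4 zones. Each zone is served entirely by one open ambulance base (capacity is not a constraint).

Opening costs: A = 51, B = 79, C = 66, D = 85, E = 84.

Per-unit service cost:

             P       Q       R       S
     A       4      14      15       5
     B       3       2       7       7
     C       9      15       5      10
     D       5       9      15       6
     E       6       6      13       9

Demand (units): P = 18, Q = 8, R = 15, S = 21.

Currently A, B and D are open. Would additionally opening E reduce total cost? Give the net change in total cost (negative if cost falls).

Current service cost with {A, B, D}: 280.
Adding E: each zone re-picks its cheapest; new service cost 280, saving 0.
Extra fixed cost: 84. Net change = 84 − 0 = 84.
(Totals: 495 → 579.)

No — net change +84 (cost rises by 84).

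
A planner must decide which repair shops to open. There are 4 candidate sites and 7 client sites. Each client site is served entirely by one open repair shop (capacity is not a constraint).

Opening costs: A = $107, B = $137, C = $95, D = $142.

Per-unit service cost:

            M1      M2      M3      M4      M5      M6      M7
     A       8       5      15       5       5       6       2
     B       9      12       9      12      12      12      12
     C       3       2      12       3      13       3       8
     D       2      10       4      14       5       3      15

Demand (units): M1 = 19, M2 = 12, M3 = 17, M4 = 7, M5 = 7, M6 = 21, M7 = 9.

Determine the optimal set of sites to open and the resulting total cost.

Open C and D; minimum total cost 558.

For any fixed open set, each client site goes to its cheapest open site; total = fixed + service.
{C, D}: M1→D 2·19=38, M2→C 2·12=24, M3→D 4·17=68, M4→C 3·7=21, M5→D 5·7=35, M6→C 3·21=63, M7→C 8·9=72. Service 321; fixed 237; total 558.
{A, D}: M1→D 2·19=38, M2→A 5·12=60, M3→D 4·17=68, M4→A 5·7=35, M5→A 5·7=35, M6→D 3·21=63, M7→A 2·9=18. Service 317; fixed 249; total 566.
{A, C, D}: service 267 + fixed 344 = 611
{A, B, C, D}: service 267 + fixed 481 = 748
No other subset beats 558.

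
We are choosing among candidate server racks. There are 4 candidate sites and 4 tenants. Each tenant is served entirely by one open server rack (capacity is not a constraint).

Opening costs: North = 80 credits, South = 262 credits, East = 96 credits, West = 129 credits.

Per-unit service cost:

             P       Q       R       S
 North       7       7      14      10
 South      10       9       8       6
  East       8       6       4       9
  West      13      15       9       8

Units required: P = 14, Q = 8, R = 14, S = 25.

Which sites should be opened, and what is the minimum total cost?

For any fixed open set, each tenant goes to its cheapest open site; total = fixed + service.
{East}: P→East 8·14=112, Q→East 6·8=48, R→East 4·14=56, S→East 9·25=225. Service 441; fixed 96; total 537.
{North, East}: P→North 7·14=98, Q→East 6·8=48, R→East 4·14=56, S→East 9·25=225. Service 427; fixed 176; total 603.
{East, West}: service 416 + fixed 225 = 641
{North, South, East, West}: service 352 + fixed 567 = 919
(All 15 nonempty subsets were checked; East only is lowest.)

Open East only; minimum total cost 537.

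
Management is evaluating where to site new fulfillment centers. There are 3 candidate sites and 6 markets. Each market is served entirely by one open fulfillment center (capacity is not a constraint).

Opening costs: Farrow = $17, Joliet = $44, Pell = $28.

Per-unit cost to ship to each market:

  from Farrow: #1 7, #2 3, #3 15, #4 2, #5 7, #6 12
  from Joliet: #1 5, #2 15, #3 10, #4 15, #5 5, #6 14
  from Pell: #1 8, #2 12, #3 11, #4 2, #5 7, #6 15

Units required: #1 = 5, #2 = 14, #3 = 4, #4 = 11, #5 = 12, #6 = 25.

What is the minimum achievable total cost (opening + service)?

Minimum total cost: 550

For any fixed open set, each market goes to its cheapest open site; total = fixed + service.
{Farrow, Joliet}: #1→Joliet 5·5=25, #2→Farrow 3·14=42, #3→Joliet 10·4=40, #4→Farrow 2·11=22, #5→Joliet 5·12=60, #6→Farrow 12·25=300. Service 489; fixed 61; total 550.
{Farrow}: #1→Farrow 7·5=35, #2→Farrow 3·14=42, #3→Farrow 15·4=60, #4→Farrow 2·11=22, #5→Farrow 7·12=84, #6→Farrow 12·25=300. Service 543; fixed 17; total 560.
{Farrow, Pell}: service 527 + fixed 45 = 572
{Farrow, Joliet, Pell}: #1→Joliet 5·5=25, #2→Farrow 3·14=42, #3→Joliet 10·4=40, #4→Farrow 2·11=22, #5→Joliet 5·12=60, #6→Farrow 12·25=300. Service 489; fixed 89; total 578.
No other subset beats 550.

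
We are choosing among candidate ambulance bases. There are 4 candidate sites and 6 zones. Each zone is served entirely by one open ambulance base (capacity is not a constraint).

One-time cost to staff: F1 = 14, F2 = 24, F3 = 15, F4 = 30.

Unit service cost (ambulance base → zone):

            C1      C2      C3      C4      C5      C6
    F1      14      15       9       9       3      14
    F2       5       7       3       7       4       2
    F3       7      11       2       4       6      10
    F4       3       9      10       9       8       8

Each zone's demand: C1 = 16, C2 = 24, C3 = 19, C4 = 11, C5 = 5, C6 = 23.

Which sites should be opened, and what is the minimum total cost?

For any fixed open set, each zone goes to its cheapest open site; total = fixed + service.
{F2, F3, F4}: C1→F4 3·16=48, C2→F2 7·24=168, C3→F3 2·19=38, C4→F3 4·11=44, C5→F2 4·5=20, C6→F2 2·23=46. Service 364; fixed 69; total 433.
{F2, F3}: service 396 + fixed 39 = 435
{F1, F2, F3, F4}: service 359 + fixed 83 = 442
{F1}: service 1191 + fixed 14 = 1205
No other subset beats 433.

Open F2, F3 and F4; minimum total cost 433.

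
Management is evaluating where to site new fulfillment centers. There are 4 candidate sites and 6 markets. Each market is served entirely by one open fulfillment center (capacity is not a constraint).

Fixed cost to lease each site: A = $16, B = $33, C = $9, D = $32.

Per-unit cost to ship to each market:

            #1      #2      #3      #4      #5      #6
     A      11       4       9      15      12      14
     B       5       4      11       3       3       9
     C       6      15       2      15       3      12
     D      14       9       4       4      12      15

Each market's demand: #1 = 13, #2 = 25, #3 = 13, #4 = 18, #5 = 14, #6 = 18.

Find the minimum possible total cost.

Minimum total cost: 491

For any fixed open set, each market goes to its cheapest open site; total = fixed + service.
{B, C}: #1→B 5·13=65, #2→B 4·25=100, #3→C 2·13=26, #4→B 3·18=54, #5→B 3·14=42, #6→B 9·18=162. Service 449; fixed 42; total 491.
{A, B, C}: service 449 + fixed 58 = 507
{B, C, D}: service 449 + fixed 74 = 523
{A, B, C, D}: service 449 + fixed 90 = 539
No other subset beats 491.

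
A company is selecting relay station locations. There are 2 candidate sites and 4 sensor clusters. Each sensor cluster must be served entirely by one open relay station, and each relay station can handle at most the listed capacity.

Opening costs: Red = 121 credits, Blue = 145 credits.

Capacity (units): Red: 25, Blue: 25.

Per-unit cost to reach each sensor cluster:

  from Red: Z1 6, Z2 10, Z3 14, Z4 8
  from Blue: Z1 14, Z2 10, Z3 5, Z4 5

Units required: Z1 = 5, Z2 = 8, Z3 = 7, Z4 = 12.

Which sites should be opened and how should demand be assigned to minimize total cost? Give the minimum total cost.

Open {Red, Blue}: Z1→Red 6·5=30, Z2→Red 10·8=80, Z3→Blue 5·7=35, Z4→Blue 5·12=60.
Loads: Red carries 13/25, Blue carries 19/25. Service 205; fixed 266; total 471.
Next best feasible plan costs 507.

Minimum total cost: 471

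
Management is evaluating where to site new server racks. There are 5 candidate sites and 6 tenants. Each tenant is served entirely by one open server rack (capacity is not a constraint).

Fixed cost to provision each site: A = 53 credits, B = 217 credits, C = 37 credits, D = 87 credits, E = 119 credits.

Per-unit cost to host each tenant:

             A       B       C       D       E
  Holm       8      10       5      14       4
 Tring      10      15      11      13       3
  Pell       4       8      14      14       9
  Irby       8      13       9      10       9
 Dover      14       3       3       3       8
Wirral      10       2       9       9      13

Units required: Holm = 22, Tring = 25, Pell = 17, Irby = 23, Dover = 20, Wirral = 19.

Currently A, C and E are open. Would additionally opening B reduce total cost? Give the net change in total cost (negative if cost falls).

Current service cost with {A, C, E}: 646.
Adding B: each tenant re-picks its cheapest; new service cost 513, saving 133.
Extra fixed cost: 217. Net change = 217 − 133 = 84.
(Totals: 855 → 939.)

No — net change +84 (cost rises by 84).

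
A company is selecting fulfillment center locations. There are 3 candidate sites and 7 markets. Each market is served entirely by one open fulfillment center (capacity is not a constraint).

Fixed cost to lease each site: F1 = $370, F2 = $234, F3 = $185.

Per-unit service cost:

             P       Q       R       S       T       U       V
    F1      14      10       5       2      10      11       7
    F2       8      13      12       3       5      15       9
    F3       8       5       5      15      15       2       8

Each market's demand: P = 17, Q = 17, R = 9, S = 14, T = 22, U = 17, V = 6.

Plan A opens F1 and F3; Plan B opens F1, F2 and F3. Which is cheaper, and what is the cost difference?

Plan A: {F1, F3}: P→F3 8·17=136, Q→F3 5·17=85, R→F1 5·9=45, S→F1 2·14=28, T→F1 10·22=220, U→F3 2·17=34, V→F1 7·6=42. Service 590; fixed 555; total 1145.
Plan B: {F1, F2, F3}: P→F2 8·17=136, Q→F3 5·17=85, R→F1 5·9=45, S→F1 2·14=28, T→F2 5·22=110, U→F3 2·17=34, V→F1 7·6=42. Service 480; fixed 789; total 1269.
Difference: |1145 − 1269| = 124.

Plan A is cheaper by 124.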